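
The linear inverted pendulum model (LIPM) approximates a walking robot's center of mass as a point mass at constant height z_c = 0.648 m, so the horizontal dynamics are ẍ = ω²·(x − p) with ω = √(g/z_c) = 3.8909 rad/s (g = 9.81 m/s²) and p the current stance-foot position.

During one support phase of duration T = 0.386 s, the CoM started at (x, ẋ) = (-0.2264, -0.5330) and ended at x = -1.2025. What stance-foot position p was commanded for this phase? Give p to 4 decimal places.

ωT = 3.8909·0.386 = 1.501887; cosh(ωT) = 2.356433, sinh(ωT) = 2.133723
x(T) = p + (x₀−p)·cosh(ωT) + (ẋ₀/ω)·sinh(ωT) ⇒ p·(1 − cosh) = x(T) − x₀·cosh − (ẋ₀/ω)·sinh
numerator   = -1.2025 − (-0.2264)·2.356433 − (-0.5330/3.8909)·2.133723 = -0.376713
denominator = 1 − 2.356433 = -1.356433
p = -0.376713 / -1.356433 = 0.2777

p = 0.2777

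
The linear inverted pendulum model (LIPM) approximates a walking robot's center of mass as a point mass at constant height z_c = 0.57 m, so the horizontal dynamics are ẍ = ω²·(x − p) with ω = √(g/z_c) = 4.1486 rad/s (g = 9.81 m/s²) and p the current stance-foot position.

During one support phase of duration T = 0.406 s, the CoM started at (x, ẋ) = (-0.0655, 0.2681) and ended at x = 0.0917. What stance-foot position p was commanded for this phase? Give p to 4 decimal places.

p = -0.0594

ωT = 4.1486·0.406 = 1.684332; cosh(ωT) = 2.787208, sinh(ωT) = 2.601640
x(T) = p + (x₀−p)·cosh(ωT) + (ẋ₀/ω)·sinh(ωT) ⇒ p·(1 − cosh) = x(T) − x₀·cosh − (ẋ₀/ω)·sinh
numerator   = 0.0917 − (-0.0655)·2.787208 − (0.2681/4.1486)·2.601640 = 0.106133
denominator = 1 − 2.787208 = -1.787208
p = 0.106133 / -1.787208 = -0.0594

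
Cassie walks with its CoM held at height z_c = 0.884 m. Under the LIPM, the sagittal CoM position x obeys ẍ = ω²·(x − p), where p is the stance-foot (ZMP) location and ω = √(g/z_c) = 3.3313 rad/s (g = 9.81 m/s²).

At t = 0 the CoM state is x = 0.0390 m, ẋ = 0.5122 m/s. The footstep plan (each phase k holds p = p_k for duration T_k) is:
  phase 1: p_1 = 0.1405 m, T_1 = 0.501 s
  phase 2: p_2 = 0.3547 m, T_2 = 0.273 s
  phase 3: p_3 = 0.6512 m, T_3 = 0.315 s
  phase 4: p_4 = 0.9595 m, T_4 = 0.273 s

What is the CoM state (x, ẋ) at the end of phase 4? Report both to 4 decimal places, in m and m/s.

phase 1: p=0.1405, T=0.501, ωT=1.668981, cosh=2.747599, sinh=2.559160; start (x,ẋ)=(0.039000, 0.512200) → end (x,ẋ)=(0.255099, 0.541999)
phase 2: p=0.3547, T=0.273, ωT=0.909445, cosh=1.442846, sinh=1.040098; start (x,ẋ)=(0.255099, 0.541999) → end (x,ẋ)=(0.380214, 0.436917)
phase 3: p=0.6512, T=0.315, ωT=1.049360, cosh=1.602992, sinh=1.252830; start (x,ẋ)=(0.380214, 0.436917) → end (x,ẋ)=(0.381127, -0.430598)
phase 4: p=0.9595, T=0.273, ωT=0.909445, cosh=1.442846, sinh=1.040098; start (x,ẋ)=(0.381127, -0.430598) → end (x,ẋ)=(-0.009444, -2.625278)

x = -0.0094, ẋ = -2.6253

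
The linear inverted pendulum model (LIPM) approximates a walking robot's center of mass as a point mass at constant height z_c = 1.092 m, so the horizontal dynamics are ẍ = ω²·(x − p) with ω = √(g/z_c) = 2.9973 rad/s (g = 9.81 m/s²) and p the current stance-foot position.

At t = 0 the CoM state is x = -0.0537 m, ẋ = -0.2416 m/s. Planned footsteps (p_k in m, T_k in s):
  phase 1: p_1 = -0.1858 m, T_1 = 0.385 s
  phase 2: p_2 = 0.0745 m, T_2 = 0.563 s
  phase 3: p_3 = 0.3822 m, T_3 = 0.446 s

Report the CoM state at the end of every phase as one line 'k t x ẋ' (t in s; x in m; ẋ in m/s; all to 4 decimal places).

phase 1: p=-0.1858, T=0.385, ωT=1.153960, cosh=1.743055, sinh=1.427670; start (x,ẋ)=(-0.053700, -0.241600) → end (x,ẋ)=(-0.070621, 0.144154)
phase 2: p=0.0745, T=0.563, ωT=1.687480, cosh=2.795413, sinh=2.610428; start (x,ẋ)=(-0.070621, 0.144154) → end (x,ẋ)=(-0.205625, -0.732490)
phase 3: p=0.3822, T=0.446, ωT=1.336796, cosh=2.034756, sinh=1.772070; start (x,ẋ)=(-0.205625, -0.732490) → end (x,ẋ)=(-1.246945, -4.612628)

1 0.3850 -0.0706 0.1442
2 0.9480 -0.2056 -0.7325
3 1.3940 -1.2469 -4.6126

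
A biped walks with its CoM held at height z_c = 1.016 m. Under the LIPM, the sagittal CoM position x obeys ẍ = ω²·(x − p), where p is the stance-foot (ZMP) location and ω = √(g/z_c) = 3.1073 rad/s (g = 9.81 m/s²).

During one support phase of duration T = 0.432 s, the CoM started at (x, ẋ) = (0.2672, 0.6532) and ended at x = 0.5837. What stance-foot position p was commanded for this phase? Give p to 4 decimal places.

ωT = 3.1073·0.432 = 1.342354; cosh(ωT) = 2.044636, sinh(ωT) = 1.783406
x(T) = p + (x₀−p)·cosh(ωT) + (ẋ₀/ω)·sinh(ωT) ⇒ p·(1 − cosh) = x(T) − x₀·cosh − (ẋ₀/ω)·sinh
numerator   = 0.5837 − (0.2672)·2.044636 − (0.6532/3.1073)·1.783406 = -0.337525
denominator = 1 − 2.044636 = -1.044636
p = -0.337525 / -1.044636 = 0.3231

p = 0.3231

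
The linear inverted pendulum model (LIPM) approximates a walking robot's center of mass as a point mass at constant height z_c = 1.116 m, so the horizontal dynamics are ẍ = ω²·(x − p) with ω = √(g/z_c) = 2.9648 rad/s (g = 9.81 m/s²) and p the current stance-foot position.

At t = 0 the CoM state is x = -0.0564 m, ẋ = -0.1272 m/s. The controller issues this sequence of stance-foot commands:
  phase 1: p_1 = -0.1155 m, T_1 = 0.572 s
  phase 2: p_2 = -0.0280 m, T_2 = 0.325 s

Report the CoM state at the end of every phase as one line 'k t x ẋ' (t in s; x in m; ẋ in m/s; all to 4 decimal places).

1 0.5720 -0.0620 0.1031
2 0.8970 -0.0401 0.0420

phase 1: p=-0.1155, T=0.572, ωT=1.695866, cosh=2.817401, sinh=2.633961; start (x,ẋ)=(-0.056400, -0.127200) → end (x,ẋ)=(-0.061997, 0.103148)
phase 2: p=-0.0280, T=0.325, ωT=0.963560, cosh=1.501271, sinh=1.119739; start (x,ẋ)=(-0.061997, 0.103148) → end (x,ẋ)=(-0.040083, 0.041989)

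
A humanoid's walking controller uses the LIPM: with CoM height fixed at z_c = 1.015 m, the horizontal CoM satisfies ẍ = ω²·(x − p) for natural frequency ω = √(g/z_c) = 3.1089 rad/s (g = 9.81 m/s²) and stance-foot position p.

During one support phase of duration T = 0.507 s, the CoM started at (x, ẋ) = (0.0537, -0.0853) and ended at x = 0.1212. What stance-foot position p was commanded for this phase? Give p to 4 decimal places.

p = -0.0324

ωT = 3.1089·0.507 = 1.576212; cosh(ωT) = 2.521679, sinh(ωT) = 2.314922
x(T) = p + (x₀−p)·cosh(ωT) + (ẋ₀/ω)·sinh(ωT) ⇒ p·(1 − cosh) = x(T) − x₀·cosh − (ẋ₀/ω)·sinh
numerator   = 0.1212 − (0.0537)·2.521679 − (-0.0853/3.1089)·2.314922 = 0.049301
denominator = 1 − 2.521679 = -1.521679
p = 0.049301 / -1.521679 = -0.0324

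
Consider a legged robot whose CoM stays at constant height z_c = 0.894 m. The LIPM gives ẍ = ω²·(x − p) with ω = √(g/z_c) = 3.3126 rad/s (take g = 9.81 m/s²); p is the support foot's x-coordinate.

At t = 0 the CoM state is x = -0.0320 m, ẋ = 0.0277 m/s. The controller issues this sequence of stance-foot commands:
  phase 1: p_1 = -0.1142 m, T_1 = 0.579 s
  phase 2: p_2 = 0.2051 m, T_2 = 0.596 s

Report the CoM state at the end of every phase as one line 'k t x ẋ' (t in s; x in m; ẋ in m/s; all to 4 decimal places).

phase 1: p=-0.1142, T=0.579, ωT=1.917995, cosh=3.477100, sinh=3.330199; start (x,ẋ)=(-0.032000, 0.027700) → end (x,ẋ)=(0.199465, 1.003115)
phase 2: p=0.2051, T=0.596, ωT=1.974310, cosh=3.670252, sinh=3.531394; start (x,ẋ)=(0.199465, 1.003115) → end (x,ẋ)=(1.253787, 3.615761)

1 0.5790 0.1995 1.0031
2 1.1750 1.2538 3.6158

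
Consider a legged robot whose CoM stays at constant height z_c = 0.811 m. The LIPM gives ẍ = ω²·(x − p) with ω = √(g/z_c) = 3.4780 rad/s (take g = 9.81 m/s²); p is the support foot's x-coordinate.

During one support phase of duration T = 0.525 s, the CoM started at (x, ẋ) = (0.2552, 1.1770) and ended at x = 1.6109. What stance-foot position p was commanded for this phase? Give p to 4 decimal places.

ωT = 3.4780·0.525 = 1.825950; cosh(ωT) = 3.184878, sinh(ωT) = 3.023813
x(T) = p + (x₀−p)·cosh(ωT) + (ẋ₀/ω)·sinh(ωT) ⇒ p·(1 − cosh) = x(T) − x₀·cosh − (ẋ₀/ω)·sinh
numerator   = 1.6109 − (0.2552)·3.184878 − (1.1770/3.4780)·3.023813 = -0.225178
denominator = 1 − 3.184878 = -2.184878
p = -0.225178 / -2.184878 = 0.1031

p = 0.1031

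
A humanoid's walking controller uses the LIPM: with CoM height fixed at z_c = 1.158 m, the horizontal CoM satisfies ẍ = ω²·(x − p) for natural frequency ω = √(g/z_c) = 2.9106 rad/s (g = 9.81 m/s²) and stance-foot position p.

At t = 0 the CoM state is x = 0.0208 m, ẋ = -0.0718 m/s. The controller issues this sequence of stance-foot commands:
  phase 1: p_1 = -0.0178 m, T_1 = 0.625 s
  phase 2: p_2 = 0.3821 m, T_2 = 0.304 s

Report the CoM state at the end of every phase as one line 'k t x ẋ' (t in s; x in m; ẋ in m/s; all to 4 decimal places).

phase 1: p=-0.0178, T=0.625, ωT=1.819125, cosh=3.164314, sinh=3.002146; start (x,ẋ)=(0.020800, -0.071800) → end (x,ẋ)=(0.030284, 0.110091)
phase 2: p=0.3821, T=0.304, ωT=0.884822, cosh=1.417671, sinh=1.004883; start (x,ẋ)=(0.030284, 0.110091) → end (x,ẋ)=(-0.078650, -0.872923)

1 0.6250 0.0303 0.1101
2 0.9290 -0.0787 -0.8729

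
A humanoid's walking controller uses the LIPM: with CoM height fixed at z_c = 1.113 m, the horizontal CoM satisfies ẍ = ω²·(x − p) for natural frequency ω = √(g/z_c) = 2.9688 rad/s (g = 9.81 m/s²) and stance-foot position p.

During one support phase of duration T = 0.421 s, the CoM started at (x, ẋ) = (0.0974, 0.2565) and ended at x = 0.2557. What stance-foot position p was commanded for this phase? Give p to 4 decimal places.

ωT = 2.9688·0.421 = 1.249865; cosh(ωT) = 1.888207, sinh(ωT) = 1.601664
x(T) = p + (x₀−p)·cosh(ωT) + (ẋ₀/ω)·sinh(ωT) ⇒ p·(1 − cosh) = x(T) − x₀·cosh − (ẋ₀/ω)·sinh
numerator   = 0.2557 − (0.0974)·1.888207 − (0.2565/2.9688)·1.601664 = -0.066593
denominator = 1 − 1.888207 = -0.888207
p = -0.066593 / -0.888207 = 0.0750

p = 0.0750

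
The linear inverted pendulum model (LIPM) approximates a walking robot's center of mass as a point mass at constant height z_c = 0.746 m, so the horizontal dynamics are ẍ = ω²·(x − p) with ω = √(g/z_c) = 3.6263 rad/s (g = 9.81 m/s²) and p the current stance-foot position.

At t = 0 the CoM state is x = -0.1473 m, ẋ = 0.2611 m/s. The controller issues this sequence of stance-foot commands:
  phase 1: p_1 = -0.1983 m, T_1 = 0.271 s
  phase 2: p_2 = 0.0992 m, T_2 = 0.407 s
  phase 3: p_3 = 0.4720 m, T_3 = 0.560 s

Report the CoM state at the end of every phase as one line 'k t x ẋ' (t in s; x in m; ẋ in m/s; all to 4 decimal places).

1 0.2710 -0.0379 0.6101
2 0.6780 0.1324 0.3735
3 1.2380 -0.4585 -3.1637

phase 1: p=-0.1983, T=0.271, ωT=0.982727, cosh=1.523011, sinh=1.148722; start (x,ẋ)=(-0.147300, 0.261100) → end (x,ẋ)=(-0.037916, 0.610104)
phase 2: p=0.0992, T=0.407, ωT=1.475904, cosh=2.301781, sinh=2.073209; start (x,ẋ)=(-0.037916, 0.610104) → end (x,ẋ)=(0.132394, 0.373474)
phase 3: p=0.4720, T=0.560, ωT=2.030728, cosh=3.875436, sinh=3.744196; start (x,ẋ)=(0.132394, 0.373474) → end (x,ẋ)=(-0.458506, -3.163656)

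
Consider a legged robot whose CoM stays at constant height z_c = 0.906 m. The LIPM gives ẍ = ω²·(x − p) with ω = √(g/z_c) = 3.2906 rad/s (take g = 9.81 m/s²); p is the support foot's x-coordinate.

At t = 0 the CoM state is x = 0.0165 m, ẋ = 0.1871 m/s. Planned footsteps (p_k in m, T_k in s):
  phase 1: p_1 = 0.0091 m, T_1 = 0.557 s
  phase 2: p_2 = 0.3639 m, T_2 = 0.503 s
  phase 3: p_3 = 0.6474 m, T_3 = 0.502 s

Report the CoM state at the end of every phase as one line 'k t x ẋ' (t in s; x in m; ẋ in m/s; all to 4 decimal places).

phase 1: p=0.0091, T=0.557, ωT=1.832864, cosh=3.205861, sinh=3.045906; start (x,ẋ)=(0.016500, 0.187100) → end (x,ẋ)=(0.206010, 0.673986)
phase 2: p=0.3639, T=0.503, ωT=1.655172, cosh=2.712519, sinh=2.521460; start (x,ẋ)=(0.206010, 0.673986) → end (x,ẋ)=(0.452071, 0.518171)
phase 3: p=0.6474, T=0.502, ωT=1.651881, cosh=2.704237, sinh=2.512548; start (x,ẋ)=(0.452071, 0.518171) → end (x,ẋ)=(0.514834, -0.213687)

1 0.5570 0.2060 0.6740
2 1.0600 0.4521 0.5182
3 1.5620 0.5148 -0.2137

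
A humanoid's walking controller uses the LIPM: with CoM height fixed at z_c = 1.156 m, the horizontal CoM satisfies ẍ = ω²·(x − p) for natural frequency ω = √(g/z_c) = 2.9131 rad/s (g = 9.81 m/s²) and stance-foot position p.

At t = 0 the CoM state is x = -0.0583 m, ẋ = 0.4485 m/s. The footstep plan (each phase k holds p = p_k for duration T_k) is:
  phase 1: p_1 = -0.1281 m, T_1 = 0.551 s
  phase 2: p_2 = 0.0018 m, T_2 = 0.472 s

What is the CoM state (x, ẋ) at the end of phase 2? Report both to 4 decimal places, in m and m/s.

phase 1: p=-0.1281, T=0.551, ωT=1.605118, cosh=2.589657, sinh=2.388791; start (x,ẋ)=(-0.058300, 0.448500) → end (x,ẋ)=(0.420436, 1.647184)
phase 2: p=0.0018, T=0.472, ωT=1.374983, cosh=2.103927, sinh=1.851083; start (x,ẋ)=(0.420436, 1.647184) → end (x,ẋ)=(1.929256, 5.723002)

x = 1.9293, ẋ = 5.7230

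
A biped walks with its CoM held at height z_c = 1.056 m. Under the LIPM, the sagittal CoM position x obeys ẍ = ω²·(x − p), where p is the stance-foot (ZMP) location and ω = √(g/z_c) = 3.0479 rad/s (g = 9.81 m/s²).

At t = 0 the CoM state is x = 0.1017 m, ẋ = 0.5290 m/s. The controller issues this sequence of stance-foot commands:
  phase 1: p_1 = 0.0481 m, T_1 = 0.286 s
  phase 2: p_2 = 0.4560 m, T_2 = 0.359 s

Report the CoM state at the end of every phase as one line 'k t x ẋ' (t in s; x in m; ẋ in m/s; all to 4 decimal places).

phase 1: p=0.0481, T=0.286, ωT=0.871699, cosh=1.404605, sinh=0.986365; start (x,ẋ)=(0.101700, 0.529000) → end (x,ẋ)=(0.294582, 0.904176)
phase 2: p=0.4560, T=0.359, ωT=1.094196, cosh=1.660795, sinh=1.325986; start (x,ẋ)=(0.294582, 0.904176) → end (x,ẋ)=(0.581280, 0.849287)

1 0.2860 0.2946 0.9042
2 0.6450 0.5813 0.8493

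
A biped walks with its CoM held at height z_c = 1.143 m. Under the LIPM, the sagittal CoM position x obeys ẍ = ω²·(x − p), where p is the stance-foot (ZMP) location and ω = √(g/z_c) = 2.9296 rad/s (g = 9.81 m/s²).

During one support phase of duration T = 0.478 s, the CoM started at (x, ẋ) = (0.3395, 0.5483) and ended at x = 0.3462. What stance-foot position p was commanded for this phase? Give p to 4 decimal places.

ωT = 2.9296·0.478 = 1.400349; cosh(ωT) = 2.151563, sinh(ωT) = 1.905052
x(T) = p + (x₀−p)·cosh(ωT) + (ẋ₀/ω)·sinh(ωT) ⇒ p·(1 − cosh) = x(T) − x₀·cosh − (ẋ₀/ω)·sinh
numerator   = 0.3462 − (0.3395)·2.151563 − (0.5483/2.9296)·1.905052 = -0.740803
denominator = 1 − 2.151563 = -1.151563
p = -0.740803 / -1.151563 = 0.6433

p = 0.6433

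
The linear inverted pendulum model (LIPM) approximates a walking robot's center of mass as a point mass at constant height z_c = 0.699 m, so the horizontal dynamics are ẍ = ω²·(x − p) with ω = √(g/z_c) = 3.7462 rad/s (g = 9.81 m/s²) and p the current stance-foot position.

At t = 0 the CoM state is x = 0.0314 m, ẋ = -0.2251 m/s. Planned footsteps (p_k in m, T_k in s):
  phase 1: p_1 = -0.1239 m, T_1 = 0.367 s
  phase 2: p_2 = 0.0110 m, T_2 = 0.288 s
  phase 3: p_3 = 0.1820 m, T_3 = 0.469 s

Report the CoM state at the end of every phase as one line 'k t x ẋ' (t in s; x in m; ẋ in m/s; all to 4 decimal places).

phase 1: p=-0.1239, T=0.367, ωT=1.374855, cosh=2.103691, sinh=1.850814; start (x,ẋ)=(0.031400, -0.225100) → end (x,ẋ)=(0.091592, 0.603235)
phase 2: p=0.0110, T=0.288, ωT=1.078906, cosh=1.640713, sinh=1.300746; start (x,ẋ)=(0.091592, 0.603235) → end (x,ẋ)=(0.352682, 1.382450)
phase 3: p=0.1820, T=0.469, ωT=1.756968, cosh=2.983703, sinh=2.811136; start (x,ẋ)=(0.352682, 1.382450) → end (x,ẋ)=(1.728651, 5.922289)

1 0.3670 0.0916 0.6032
2 0.6550 0.3527 1.3824
3 1.1240 1.7287 5.9223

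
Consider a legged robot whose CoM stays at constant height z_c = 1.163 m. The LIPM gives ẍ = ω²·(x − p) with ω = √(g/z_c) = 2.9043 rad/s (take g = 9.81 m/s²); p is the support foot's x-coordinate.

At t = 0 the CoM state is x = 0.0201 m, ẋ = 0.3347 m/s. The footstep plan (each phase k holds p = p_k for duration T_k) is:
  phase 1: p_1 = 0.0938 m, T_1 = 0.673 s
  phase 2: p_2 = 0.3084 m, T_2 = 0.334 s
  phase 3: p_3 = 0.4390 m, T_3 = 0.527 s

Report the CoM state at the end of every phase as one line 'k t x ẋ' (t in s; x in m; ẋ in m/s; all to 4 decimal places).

phase 1: p=0.0938, T=0.673, ωT=1.954594, cosh=3.601336, sinh=3.459714; start (x,ẋ)=(0.020100, 0.334700) → end (x,ẋ)=(0.227089, 0.464826)
phase 2: p=0.3084, T=0.334, ωT=0.970036, cosh=1.508555, sinh=1.129485; start (x,ẋ)=(0.227089, 0.464826) → end (x,ẋ)=(0.366509, 0.434486)
phase 3: p=0.4390, T=0.527, ωT=1.530566, cosh=2.418603, sinh=2.202189; start (x,ẋ)=(0.366509, 0.434486) → end (x,ẋ)=(0.593124, 0.587213)

1 0.6730 0.2271 0.4648
2 1.0070 0.3665 0.4345
3 1.5340 0.5931 0.5872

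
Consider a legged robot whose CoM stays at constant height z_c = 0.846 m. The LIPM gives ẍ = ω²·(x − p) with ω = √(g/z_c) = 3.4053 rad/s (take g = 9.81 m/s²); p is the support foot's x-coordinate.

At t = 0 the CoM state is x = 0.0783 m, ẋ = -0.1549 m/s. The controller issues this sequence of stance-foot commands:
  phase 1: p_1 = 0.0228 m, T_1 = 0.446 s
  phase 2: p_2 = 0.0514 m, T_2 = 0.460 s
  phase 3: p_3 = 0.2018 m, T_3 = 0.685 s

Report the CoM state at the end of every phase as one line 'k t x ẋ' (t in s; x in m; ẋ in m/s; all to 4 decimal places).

phase 1: p=0.0228, T=0.446, ωT=1.518764, cosh=2.392779, sinh=2.173797; start (x,ẋ)=(0.078300, -0.154900) → end (x,ẋ)=(0.056718, 0.040193)
phase 2: p=0.0514, T=0.460, ωT=1.566438, cosh=2.499172, sinh=2.290385; start (x,ẋ)=(0.056718, 0.040193) → end (x,ẋ)=(0.091724, 0.141926)
phase 3: p=0.2018, T=0.685, ωT=2.332631, cosh=5.201027, sinh=5.103987; start (x,ẋ)=(0.091724, 0.141926) → end (x,ẋ)=(-0.157985, -1.175030)

1 0.4460 0.0567 0.0402
2 0.9060 0.0917 0.1419
3 1.5910 -0.1580 -1.1750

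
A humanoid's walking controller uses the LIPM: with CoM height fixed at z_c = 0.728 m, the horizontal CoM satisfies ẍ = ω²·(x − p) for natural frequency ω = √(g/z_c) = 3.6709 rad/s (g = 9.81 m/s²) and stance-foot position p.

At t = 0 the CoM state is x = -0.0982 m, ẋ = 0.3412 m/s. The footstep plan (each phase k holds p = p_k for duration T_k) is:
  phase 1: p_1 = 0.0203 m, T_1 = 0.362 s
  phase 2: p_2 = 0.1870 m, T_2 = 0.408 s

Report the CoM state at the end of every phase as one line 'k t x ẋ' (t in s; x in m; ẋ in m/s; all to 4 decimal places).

phase 1: p=0.0203, T=0.362, ωT=1.328866, cosh=2.020767, sinh=1.755990; start (x,ẋ)=(-0.098200, 0.341200) → end (x,ẋ)=(-0.055947, -0.074373)
phase 2: p=0.1870, T=0.408, ωT=1.497727, cosh=2.347576, sinh=2.123938; start (x,ẋ)=(-0.055947, -0.074373) → end (x,ẋ)=(-0.426367, -2.068793)

1 0.3620 -0.0559 -0.0744
2 0.7700 -0.4264 -2.0688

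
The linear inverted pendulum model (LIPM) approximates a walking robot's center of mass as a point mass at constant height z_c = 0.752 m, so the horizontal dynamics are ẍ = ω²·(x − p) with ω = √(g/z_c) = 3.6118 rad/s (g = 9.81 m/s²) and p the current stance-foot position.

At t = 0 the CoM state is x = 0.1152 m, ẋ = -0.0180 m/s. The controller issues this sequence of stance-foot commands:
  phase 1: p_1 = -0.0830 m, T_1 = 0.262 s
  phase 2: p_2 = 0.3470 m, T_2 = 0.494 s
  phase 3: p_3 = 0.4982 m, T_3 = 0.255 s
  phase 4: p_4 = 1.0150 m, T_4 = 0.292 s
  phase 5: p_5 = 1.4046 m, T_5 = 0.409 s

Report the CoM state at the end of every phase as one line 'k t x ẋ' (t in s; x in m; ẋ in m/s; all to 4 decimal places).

phase 1: p=-0.0830, T=0.262, ωT=0.946292, cosh=1.482158, sinh=1.093980; start (x,ẋ)=(0.115200, -0.018000) → end (x,ẋ)=(0.205312, 0.756457)
phase 2: p=0.3470, T=0.494, ωT=1.784229, cosh=3.061457, sinh=2.893531; start (x,ẋ)=(0.205312, 0.756457) → end (x,ẋ)=(0.519249, 0.835096)
phase 3: p=0.4982, T=0.255, ωT=0.921009, cosh=1.454970, sinh=1.056853; start (x,ẋ)=(0.519249, 0.835096) → end (x,ẋ)=(0.773185, 1.295389)
phase 4: p=1.0150, T=0.292, ωT=1.054646, cosh=1.609637, sinh=1.261321; start (x,ẋ)=(0.773185, 1.295389) → end (x,ẋ)=(1.078144, 0.983482)
phase 5: p=1.4046, T=0.409, ωT=1.477226, cosh=2.304524, sinh=2.076254; start (x,ẋ)=(1.078144, 0.983482) → end (x,ẋ)=(1.217631, -0.181642)

1 0.2620 0.2053 0.7565
2 0.7560 0.5192 0.8351
3 1.0110 0.7732 1.2954
4 1.3030 1.0781 0.9835
5 1.7120 1.2176 -0.1816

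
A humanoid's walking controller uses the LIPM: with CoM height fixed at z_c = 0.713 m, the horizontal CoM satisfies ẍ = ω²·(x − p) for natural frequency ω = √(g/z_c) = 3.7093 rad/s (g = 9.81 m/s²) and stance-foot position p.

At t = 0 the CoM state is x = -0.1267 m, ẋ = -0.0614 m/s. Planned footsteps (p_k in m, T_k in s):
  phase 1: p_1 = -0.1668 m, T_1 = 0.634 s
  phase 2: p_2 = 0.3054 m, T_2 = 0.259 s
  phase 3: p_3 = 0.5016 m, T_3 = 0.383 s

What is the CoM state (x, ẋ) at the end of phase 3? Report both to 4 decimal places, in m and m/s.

x = -1.1663, ẋ = -5.8511

phase 1: p=-0.1668, T=0.634, ωT=2.351696, cosh=5.299289, sinh=5.204081; start (x,ẋ)=(-0.126700, -0.061400) → end (x,ẋ)=(-0.040442, 0.448694)
phase 2: p=0.3054, T=0.259, ωT=0.960709, cosh=1.498085, sinh=1.115463; start (x,ẋ)=(-0.040442, 0.448694) → end (x,ẋ)=(-0.077769, -0.758768)
phase 3: p=0.5016, T=0.383, ωT=1.420662, cosh=2.190707, sinh=1.949153; start (x,ẋ)=(-0.077769, -0.758768) → end (x,ẋ)=(-1.166342, -5.851069)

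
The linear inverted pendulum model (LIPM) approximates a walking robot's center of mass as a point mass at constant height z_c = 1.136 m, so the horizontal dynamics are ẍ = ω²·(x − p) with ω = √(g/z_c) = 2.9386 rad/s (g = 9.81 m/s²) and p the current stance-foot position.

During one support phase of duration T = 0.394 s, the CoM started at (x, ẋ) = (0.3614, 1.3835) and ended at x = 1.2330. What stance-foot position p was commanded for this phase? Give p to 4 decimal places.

ωT = 2.9386·0.394 = 1.157808; cosh(ωT) = 1.748562, sinh(ωT) = 1.434388
x(T) = p + (x₀−p)·cosh(ωT) + (ẋ₀/ω)·sinh(ωT) ⇒ p·(1 − cosh) = x(T) − x₀·cosh − (ẋ₀/ω)·sinh
numerator   = 1.2330 − (0.3614)·1.748562 − (1.3835/2.9386)·1.434388 = -0.074244
denominator = 1 − 1.748562 = -0.748562
p = -0.074244 / -0.748562 = 0.0992

p = 0.0992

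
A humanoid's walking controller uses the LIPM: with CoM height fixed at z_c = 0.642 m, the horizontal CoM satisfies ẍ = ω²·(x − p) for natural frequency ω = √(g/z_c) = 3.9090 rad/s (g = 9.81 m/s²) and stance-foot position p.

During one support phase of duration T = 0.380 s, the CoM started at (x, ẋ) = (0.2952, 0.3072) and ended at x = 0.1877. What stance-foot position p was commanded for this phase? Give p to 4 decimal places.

ωT = 3.9090·0.380 = 1.485420; cosh(ωT) = 2.321614, sinh(ωT) = 2.095206
x(T) = p + (x₀−p)·cosh(ωT) + (ẋ₀/ω)·sinh(ωT) ⇒ p·(1 − cosh) = x(T) − x₀·cosh − (ẋ₀/ω)·sinh
numerator   = 0.1877 − (0.2952)·2.321614 − (0.3072/3.9090)·2.095206 = -0.662298
denominator = 1 − 2.321614 = -1.321614
p = -0.662298 / -1.321614 = 0.5011

p = 0.5011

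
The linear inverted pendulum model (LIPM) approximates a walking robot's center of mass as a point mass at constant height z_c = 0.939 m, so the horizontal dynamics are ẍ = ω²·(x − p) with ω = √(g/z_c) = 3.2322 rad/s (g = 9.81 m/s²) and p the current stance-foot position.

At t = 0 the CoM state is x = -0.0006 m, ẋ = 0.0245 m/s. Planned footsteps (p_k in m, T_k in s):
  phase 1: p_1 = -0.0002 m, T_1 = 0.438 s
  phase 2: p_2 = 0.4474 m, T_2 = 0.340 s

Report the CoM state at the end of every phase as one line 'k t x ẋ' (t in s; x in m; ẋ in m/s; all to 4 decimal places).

1 0.4380 0.0136 0.0509
2 0.7780 -0.2547 -1.7853

phase 1: p=-0.0002, T=0.438, ωT=1.415704, cosh=2.181069, sinh=1.938315; start (x,ẋ)=(-0.000600, 0.024500) → end (x,ẋ)=(0.013620, 0.050930)
phase 2: p=0.4474, T=0.340, ωT=1.098948, cosh=1.667114, sinh=1.333893; start (x,ẋ)=(0.013620, 0.050930) → end (x,ẋ)=(-0.254743, -1.785297)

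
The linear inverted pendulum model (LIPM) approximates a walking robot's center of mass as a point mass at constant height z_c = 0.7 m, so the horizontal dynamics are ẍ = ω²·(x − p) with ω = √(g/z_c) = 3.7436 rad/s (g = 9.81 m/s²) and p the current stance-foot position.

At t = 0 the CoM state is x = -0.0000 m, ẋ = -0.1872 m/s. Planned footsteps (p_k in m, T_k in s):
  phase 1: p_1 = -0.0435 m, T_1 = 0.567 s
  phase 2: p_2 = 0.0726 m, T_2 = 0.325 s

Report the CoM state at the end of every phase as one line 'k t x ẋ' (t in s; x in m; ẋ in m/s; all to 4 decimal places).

phase 1: p=-0.0435, T=0.567, ωT=2.122621, cosh=4.236361, sinh=4.116643; start (x,ẋ)=(-0.000000, -0.187200) → end (x,ẋ)=(-0.065072, -0.122665)
phase 2: p=0.0726, T=0.325, ωT=1.216670, cosh=1.836071, sinh=1.539856; start (x,ẋ)=(-0.065072, -0.122665) → end (x,ẋ)=(-0.230632, -1.018850)

1 0.5670 -0.0651 -0.1227
2 0.8920 -0.2306 -1.0188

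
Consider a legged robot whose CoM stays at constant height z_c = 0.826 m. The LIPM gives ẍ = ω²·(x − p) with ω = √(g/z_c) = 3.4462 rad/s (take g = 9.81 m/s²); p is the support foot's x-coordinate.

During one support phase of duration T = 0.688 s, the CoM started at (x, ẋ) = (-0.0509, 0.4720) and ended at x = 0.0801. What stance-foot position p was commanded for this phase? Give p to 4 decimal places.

p = 0.0845

ωT = 3.4462·0.688 = 2.370986; cosh(ωT) = 5.400665, sinh(ωT) = 5.307276
x(T) = p + (x₀−p)·cosh(ωT) + (ẋ₀/ω)·sinh(ωT) ⇒ p·(1 − cosh) = x(T) − x₀·cosh − (ẋ₀/ω)·sinh
numerator   = 0.0801 − (-0.0509)·5.400665 − (0.4720/3.4462)·5.307276 = -0.371904
denominator = 1 − 5.400665 = -4.400665
p = -0.371904 / -4.400665 = 0.0845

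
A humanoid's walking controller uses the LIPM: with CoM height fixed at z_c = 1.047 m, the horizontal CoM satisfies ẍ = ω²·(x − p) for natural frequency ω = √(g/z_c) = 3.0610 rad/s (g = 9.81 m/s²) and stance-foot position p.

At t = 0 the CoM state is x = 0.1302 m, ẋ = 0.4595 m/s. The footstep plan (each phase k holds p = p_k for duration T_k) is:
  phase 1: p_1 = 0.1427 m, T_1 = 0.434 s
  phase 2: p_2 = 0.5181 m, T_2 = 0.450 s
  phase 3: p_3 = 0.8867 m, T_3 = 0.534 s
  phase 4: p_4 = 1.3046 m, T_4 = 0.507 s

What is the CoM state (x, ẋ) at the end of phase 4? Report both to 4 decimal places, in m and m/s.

phase 1: p=0.1427, T=0.434, ωT=1.328474, cosh=2.020080, sinh=1.755198; start (x,ẋ)=(0.130200, 0.459500) → end (x,ẋ)=(0.380929, 0.861068)
phase 2: p=0.5181, T=0.450, ωT=1.377450, cosh=2.108500, sinh=1.856279; start (x,ẋ)=(0.380929, 0.861068) → end (x,ẋ)=(0.751053, 1.036150)
phase 3: p=0.8867, T=0.534, ωT=1.634574, cosh=2.661154, sinh=2.466119; start (x,ẋ)=(0.751053, 1.036150) → end (x,ẋ)=(1.360504, 1.733381)
phase 4: p=1.3046, T=0.507, ωT=1.551927, cosh=2.466199, sinh=2.254359; start (x,ẋ)=(1.360504, 1.733381) → end (x,ẋ)=(2.719066, 4.660628)

x = 2.7191, ẋ = 4.6606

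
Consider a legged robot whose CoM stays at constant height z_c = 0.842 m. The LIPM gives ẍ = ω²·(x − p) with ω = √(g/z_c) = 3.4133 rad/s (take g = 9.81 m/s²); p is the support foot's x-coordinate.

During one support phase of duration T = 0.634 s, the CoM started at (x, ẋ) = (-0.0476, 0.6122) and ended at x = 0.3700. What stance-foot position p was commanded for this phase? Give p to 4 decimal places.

p = 0.0559

ωT = 3.4133·0.634 = 2.164032; cosh(ωT) = 4.410517, sinh(ωT) = 4.295655
x(T) = p + (x₀−p)·cosh(ωT) + (ẋ₀/ω)·sinh(ωT) ⇒ p·(1 − cosh) = x(T) − x₀·cosh − (ẋ₀/ω)·sinh
numerator   = 0.3700 − (-0.0476)·4.410517 − (0.6122/3.4133)·4.295655 = -0.190516
denominator = 1 − 4.410517 = -3.410517
p = -0.190516 / -3.410517 = 0.0559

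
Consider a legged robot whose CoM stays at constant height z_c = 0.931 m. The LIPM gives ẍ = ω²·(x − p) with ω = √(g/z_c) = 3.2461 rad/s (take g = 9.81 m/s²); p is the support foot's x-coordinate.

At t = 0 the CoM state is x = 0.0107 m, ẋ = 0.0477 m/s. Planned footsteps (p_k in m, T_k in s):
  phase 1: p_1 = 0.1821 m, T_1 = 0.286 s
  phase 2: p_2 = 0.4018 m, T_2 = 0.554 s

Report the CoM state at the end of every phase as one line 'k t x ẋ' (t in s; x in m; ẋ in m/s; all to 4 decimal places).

1 0.2860 -0.0529 -0.5242
2 0.8400 -1.4834 -5.9618

phase 1: p=0.1821, T=0.286, ωT=0.928385, cosh=1.462805, sinh=1.067613; start (x,ẋ)=(0.010700, 0.047700) → end (x,ẋ)=(-0.052937, -0.524225)
phase 2: p=0.4018, T=0.554, ωT=1.798339, cosh=3.102592, sinh=2.937018; start (x,ẋ)=(-0.052937, -0.524225) → end (x,ẋ)=(-1.483372, -5.961848)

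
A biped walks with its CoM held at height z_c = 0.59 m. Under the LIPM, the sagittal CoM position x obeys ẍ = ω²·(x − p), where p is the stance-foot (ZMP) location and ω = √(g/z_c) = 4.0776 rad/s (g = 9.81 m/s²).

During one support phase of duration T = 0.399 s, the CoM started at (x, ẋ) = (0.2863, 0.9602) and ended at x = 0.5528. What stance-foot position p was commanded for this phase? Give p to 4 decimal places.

ωT = 4.0776·0.399 = 1.626962; cosh(ωT) = 2.642460, sinh(ωT) = 2.445935
x(T) = p + (x₀−p)·cosh(ωT) + (ẋ₀/ω)·sinh(ωT) ⇒ p·(1 − cosh) = x(T) − x₀·cosh − (ẋ₀/ω)·sinh
numerator   = 0.5528 − (0.2863)·2.642460 − (0.9602/4.0776)·2.445935 = -0.779709
denominator = 1 − 2.642460 = -1.642460
p = -0.779709 / -1.642460 = 0.4747

p = 0.4747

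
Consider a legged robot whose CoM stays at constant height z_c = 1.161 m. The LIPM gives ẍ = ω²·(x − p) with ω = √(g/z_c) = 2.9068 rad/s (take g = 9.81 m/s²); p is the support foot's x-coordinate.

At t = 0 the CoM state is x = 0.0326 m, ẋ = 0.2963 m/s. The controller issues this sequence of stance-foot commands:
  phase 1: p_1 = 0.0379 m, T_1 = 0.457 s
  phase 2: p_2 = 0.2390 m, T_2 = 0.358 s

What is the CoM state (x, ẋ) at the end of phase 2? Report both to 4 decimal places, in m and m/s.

x = 0.4302, ẋ = 0.7914

phase 1: p=0.0379, T=0.457, ωT=1.328408, cosh=2.019963, sinh=1.755064; start (x,ẋ)=(0.032600, 0.296300) → end (x,ẋ)=(0.206094, 0.571476)
phase 2: p=0.2390, T=0.358, ωT=1.040634, cosh=1.592121, sinh=1.238891; start (x,ẋ)=(0.206094, 0.571476) → end (x,ẋ)=(0.430175, 0.791358)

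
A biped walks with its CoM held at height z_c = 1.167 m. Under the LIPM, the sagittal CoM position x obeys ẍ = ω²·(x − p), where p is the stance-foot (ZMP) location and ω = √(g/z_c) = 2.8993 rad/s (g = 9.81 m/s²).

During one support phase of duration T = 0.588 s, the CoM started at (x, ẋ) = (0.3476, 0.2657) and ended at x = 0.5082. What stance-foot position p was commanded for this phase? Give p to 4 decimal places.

p = 0.3927

ωT = 2.8993·0.588 = 1.704788; cosh(ωT) = 2.841016, sinh(ωT) = 2.659205
x(T) = p + (x₀−p)·cosh(ωT) + (ẋ₀/ω)·sinh(ωT) ⇒ p·(1 − cosh) = x(T) − x₀·cosh − (ẋ₀/ω)·sinh
numerator   = 0.5082 − (0.3476)·2.841016 − (0.2657/2.8993)·2.659205 = -0.723034
denominator = 1 − 2.841016 = -1.841016
p = -0.723034 / -1.841016 = 0.3927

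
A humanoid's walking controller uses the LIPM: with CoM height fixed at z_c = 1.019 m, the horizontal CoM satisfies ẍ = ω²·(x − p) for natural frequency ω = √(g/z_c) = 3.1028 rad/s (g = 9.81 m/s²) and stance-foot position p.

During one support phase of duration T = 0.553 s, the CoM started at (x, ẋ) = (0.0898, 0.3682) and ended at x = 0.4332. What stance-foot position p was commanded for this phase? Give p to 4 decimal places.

p = 0.0769

ωT = 3.1028·0.553 = 1.715848; cosh(ωT) = 2.870601, sinh(ωT) = 2.690790
x(T) = p + (x₀−p)·cosh(ωT) + (ẋ₀/ω)·sinh(ωT) ⇒ p·(1 − cosh) = x(T) − x₀·cosh − (ẋ₀/ω)·sinh
numerator   = 0.4332 − (0.0898)·2.870601 − (0.3682/3.1028)·2.690790 = -0.143888
denominator = 1 − 2.870601 = -1.870601
p = -0.143888 / -1.870601 = 0.0769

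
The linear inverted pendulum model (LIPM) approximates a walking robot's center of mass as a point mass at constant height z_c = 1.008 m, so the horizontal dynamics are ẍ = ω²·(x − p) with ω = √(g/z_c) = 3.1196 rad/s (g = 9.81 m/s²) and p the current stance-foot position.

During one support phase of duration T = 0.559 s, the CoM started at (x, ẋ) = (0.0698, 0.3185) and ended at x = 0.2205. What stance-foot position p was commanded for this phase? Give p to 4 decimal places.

ωT = 3.1196·0.559 = 1.743856; cosh(ωT) = 2.947101, sinh(ωT) = 2.772256
x(T) = p + (x₀−p)·cosh(ωT) + (ẋ₀/ω)·sinh(ωT) ⇒ p·(1 − cosh) = x(T) − x₀·cosh − (ẋ₀/ω)·sinh
numerator   = 0.2205 − (0.0698)·2.947101 − (0.3185/3.1196)·2.772256 = -0.268245
denominator = 1 − 2.947101 = -1.947101
p = -0.268245 / -1.947101 = 0.1378

p = 0.1378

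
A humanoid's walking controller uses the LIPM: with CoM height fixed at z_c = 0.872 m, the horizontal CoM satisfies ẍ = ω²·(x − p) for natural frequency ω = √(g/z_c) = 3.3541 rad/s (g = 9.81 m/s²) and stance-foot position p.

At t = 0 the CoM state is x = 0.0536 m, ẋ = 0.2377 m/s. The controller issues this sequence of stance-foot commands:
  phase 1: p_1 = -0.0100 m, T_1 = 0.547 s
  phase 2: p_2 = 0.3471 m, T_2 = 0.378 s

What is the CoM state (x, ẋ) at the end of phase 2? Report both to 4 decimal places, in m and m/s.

phase 1: p=-0.0100, T=0.547, ωT=1.834693, cosh=3.211436, sinh=3.051773; start (x,ẋ)=(0.053600, 0.237700) → end (x,ẋ)=(0.410522, 1.414365)
phase 2: p=0.3471, T=0.378, ωT=1.267850, cosh=1.917320, sinh=1.635884; start (x,ẋ)=(0.410522, 1.414365) → end (x,ẋ)=(1.158524, 3.059781)

x = 1.1585, ẋ = 3.0598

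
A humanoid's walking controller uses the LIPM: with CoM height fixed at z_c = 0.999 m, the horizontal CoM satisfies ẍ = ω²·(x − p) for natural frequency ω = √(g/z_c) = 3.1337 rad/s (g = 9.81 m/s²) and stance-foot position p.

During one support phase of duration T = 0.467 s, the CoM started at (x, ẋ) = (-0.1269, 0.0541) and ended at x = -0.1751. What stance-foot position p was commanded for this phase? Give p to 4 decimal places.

p = -0.0615

ωT = 3.1337·0.467 = 1.463438; cosh(ωT) = 2.276114, sinh(ωT) = 2.044675
x(T) = p + (x₀−p)·cosh(ωT) + (ẋ₀/ω)·sinh(ωT) ⇒ p·(1 − cosh) = x(T) − x₀·cosh − (ẋ₀/ω)·sinh
numerator   = -0.1751 − (-0.1269)·2.276114 − (0.0541/3.1337)·2.044675 = 0.078440
denominator = 1 − 2.276114 = -1.276114
p = 0.078440 / -1.276114 = -0.0615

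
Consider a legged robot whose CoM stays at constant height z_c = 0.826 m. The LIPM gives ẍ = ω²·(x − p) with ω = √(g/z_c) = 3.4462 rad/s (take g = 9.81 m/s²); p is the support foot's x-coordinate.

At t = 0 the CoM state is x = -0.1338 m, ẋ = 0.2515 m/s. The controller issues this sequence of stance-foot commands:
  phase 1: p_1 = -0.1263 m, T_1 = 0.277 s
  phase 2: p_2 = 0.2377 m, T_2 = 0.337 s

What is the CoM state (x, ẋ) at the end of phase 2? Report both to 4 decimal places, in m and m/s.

phase 1: p=-0.1263, T=0.277, ωT=0.954597, cosh=1.491296, sinh=1.106329; start (x,ẋ)=(-0.133800, 0.251500) → end (x,ẋ)=(-0.056746, 0.346466)
phase 2: p=0.2377, T=0.337, ωT=1.161369, cosh=1.753681, sinh=1.440624; start (x,ẋ)=(-0.056746, 0.346466) → end (x,ẋ)=(-0.133830, -0.854238)

x = -0.1338, ẋ = -0.8542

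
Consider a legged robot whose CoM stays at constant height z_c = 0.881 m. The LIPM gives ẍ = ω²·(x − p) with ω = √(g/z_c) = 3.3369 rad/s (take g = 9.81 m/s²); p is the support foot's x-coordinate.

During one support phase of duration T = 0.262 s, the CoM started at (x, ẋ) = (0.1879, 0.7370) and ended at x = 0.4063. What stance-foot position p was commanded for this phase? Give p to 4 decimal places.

ωT = 3.3369·0.262 = 0.874268; cosh(ωT) = 1.407143, sinh(ωT) = 0.989976
x(T) = p + (x₀−p)·cosh(ωT) + (ẋ₀/ω)·sinh(ωT) ⇒ p·(1 − cosh) = x(T) − x₀·cosh − (ẋ₀/ω)·sinh
numerator   = 0.4063 − (0.1879)·1.407143 − (0.7370/3.3369)·0.989976 = -0.076752
denominator = 1 − 1.407143 = -0.407143
p = -0.076752 / -0.407143 = 0.1885

p = 0.1885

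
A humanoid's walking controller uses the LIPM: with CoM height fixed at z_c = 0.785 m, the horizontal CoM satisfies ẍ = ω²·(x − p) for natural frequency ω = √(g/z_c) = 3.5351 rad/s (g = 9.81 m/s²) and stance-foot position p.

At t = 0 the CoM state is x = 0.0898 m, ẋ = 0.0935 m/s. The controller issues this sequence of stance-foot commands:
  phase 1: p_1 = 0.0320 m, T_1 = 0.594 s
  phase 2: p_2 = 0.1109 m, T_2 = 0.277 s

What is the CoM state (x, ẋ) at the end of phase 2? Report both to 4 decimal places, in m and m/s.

x = 0.9075, ẋ = 2.9157

phase 1: p=0.0320, T=0.594, ωT=2.099849, cosh=4.143708, sinh=4.021233; start (x,ẋ)=(0.089800, 0.093500) → end (x,ẋ)=(0.377864, 1.209090)
phase 2: p=0.1109, T=0.277, ωT=0.979223, cosh=1.518994, sinh=1.143392; start (x,ẋ)=(0.377864, 1.209090) → end (x,ẋ)=(0.907485, 2.915671)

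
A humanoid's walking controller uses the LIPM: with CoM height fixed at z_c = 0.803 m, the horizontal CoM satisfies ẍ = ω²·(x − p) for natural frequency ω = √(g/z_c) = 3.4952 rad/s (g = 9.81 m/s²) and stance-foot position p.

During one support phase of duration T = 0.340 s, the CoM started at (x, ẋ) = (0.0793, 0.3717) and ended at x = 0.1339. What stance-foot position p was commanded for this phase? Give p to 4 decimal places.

p = 0.2100

ωT = 3.4952·0.340 = 1.188368; cosh(ωT) = 1.793220, sinh(ωT) = 1.488501
x(T) = p + (x₀−p)·cosh(ωT) + (ẋ₀/ω)·sinh(ωT) ⇒ p·(1 − cosh) = x(T) − x₀·cosh − (ẋ₀/ω)·sinh
numerator   = 0.1339 − (0.0793)·1.793220 − (0.3717/3.4952)·1.488501 = -0.166598
denominator = 1 − 1.793220 = -0.793220
p = -0.166598 / -0.793220 = 0.2100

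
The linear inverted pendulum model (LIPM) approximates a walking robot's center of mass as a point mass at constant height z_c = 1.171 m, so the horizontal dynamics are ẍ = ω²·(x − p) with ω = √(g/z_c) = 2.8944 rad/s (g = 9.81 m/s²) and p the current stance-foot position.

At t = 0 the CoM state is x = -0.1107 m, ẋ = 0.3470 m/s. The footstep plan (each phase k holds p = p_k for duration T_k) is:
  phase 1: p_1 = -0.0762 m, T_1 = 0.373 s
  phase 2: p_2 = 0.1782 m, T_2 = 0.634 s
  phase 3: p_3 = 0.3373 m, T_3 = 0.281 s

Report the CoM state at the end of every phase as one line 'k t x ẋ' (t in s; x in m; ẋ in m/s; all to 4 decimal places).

1 0.3730 0.0232 0.4396
2 1.0070 0.1441 0.0431
3 1.2880 0.0901 -0.4484

phase 1: p=-0.0762, T=0.373, ωT=1.079611, cosh=1.641631, sinh=1.301904; start (x,ẋ)=(-0.110700, 0.347000) → end (x,ẋ)=(0.023245, 0.439642)
phase 2: p=0.1782, T=0.634, ωT=1.835050, cosh=3.212525, sinh=3.052920; start (x,ẋ)=(0.023245, 0.439642) → end (x,ẋ)=(0.144122, 0.043118)
phase 3: p=0.3373, T=0.281, ωT=0.813326, cosh=1.349389, sinh=0.906009; start (x,ẋ)=(0.144122, 0.043118) → end (x,ẋ)=(0.090125, -0.448397)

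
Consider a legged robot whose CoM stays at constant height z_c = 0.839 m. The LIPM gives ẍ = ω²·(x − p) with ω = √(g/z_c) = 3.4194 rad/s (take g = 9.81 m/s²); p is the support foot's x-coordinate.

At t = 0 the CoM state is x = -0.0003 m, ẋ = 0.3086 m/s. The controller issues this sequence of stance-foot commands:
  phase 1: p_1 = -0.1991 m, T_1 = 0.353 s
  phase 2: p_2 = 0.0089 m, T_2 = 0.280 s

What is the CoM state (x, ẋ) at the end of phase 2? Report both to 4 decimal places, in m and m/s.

x = 0.9631, ẋ = 3.4932

phase 1: p=-0.1991, T=0.353, ωT=1.207048, cosh=1.821340, sinh=1.522261; start (x,ẋ)=(-0.000300, 0.308600) → end (x,ẋ)=(0.300366, 1.596863)
phase 2: p=0.0089, T=0.280, ωT=0.957432, cosh=1.494438, sinh=1.110560; start (x,ẋ)=(0.300366, 1.596863) → end (x,ẋ)=(0.963110, 3.493240)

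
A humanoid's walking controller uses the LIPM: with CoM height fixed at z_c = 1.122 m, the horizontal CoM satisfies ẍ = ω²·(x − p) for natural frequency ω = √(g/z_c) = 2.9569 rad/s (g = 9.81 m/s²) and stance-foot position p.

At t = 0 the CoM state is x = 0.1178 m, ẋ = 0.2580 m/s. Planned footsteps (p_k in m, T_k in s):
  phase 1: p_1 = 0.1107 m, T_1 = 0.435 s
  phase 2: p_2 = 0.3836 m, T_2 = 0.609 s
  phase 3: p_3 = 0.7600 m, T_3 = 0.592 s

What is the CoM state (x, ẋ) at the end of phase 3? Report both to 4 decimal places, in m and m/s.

phase 1: p=0.1107, T=0.435, ωT=1.286252, cosh=1.947750, sinh=1.671445; start (x,ẋ)=(0.117800, 0.258000) → end (x,ẋ)=(0.270369, 0.537610)
phase 2: p=0.3836, T=0.609, ωT=1.800752, cosh=3.109687, sinh=2.944512; start (x,ẋ)=(0.270369, 0.537610) → end (x,ẋ)=(0.566843, 0.685933)
phase 3: p=0.7600, T=0.592, ωT=1.750485, cosh=2.965541, sinh=2.791852; start (x,ẋ)=(0.566843, 0.685933) → end (x,ẋ)=(0.834831, 0.439609)

x = 0.8348, ẋ = 0.4396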